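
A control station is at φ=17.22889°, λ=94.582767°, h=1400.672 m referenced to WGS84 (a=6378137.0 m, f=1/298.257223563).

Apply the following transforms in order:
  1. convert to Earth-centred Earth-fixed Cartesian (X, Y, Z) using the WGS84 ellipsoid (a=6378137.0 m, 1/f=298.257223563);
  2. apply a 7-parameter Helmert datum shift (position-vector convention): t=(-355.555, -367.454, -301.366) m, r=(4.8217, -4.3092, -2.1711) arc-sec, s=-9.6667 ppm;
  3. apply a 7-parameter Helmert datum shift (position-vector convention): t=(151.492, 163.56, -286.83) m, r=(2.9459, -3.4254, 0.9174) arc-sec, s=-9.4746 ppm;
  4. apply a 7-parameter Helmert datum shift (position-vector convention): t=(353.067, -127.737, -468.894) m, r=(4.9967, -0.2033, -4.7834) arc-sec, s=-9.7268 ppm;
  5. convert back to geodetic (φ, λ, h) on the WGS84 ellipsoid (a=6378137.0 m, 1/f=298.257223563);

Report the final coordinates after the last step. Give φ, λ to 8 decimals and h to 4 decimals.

φ=17.22406445°, λ=94.58070694°, h=577.1060 m

start: φ=17.228890°, λ=94.582767°, h=1400.672 m
→ ECEF (a=6378137.000, f=1/298.257223563): X=-486990.8672, Y=6075585.7401, Z=1877457.9262
→ Helmert 7p (PV): X=-487316.9876, Y=6075120.7937, Z=1877270.2605
→ Helmert 7p (PV): X=-487219.0736, Y=6075197.8158, Z=1877044.3163
→ Helmert 7p (PV): X=-486722.2316, Y=6074976.8149, Z=1876703.8528
→ geod (Bowring, a=6378137.000): φ=17.22406445°, λ=94.58070694°, h=577.1060 m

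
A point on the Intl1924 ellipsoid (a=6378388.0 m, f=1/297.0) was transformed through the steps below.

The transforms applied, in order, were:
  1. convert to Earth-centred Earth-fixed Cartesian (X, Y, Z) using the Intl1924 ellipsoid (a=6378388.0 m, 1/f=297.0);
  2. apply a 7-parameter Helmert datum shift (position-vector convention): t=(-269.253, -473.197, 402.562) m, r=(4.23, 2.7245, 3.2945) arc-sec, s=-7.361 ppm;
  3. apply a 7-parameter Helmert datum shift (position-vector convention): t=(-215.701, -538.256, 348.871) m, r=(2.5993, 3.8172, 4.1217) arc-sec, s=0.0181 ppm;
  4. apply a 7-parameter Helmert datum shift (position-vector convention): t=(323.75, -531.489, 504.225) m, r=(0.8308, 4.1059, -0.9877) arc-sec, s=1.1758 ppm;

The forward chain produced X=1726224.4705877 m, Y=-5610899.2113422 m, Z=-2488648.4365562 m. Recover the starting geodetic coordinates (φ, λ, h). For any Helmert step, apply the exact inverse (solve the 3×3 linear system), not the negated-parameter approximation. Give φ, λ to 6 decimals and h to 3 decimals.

start: X=1726224.4706, Y=-5610899.2113, Z=-2488648.4366 m
→ Helmert⁻¹: X=1725975.1043, Y=-5610362.8865, Z=-2489092.7800
→ Helmert⁻¹: X=1726124.7425, Y=-5609890.3914, Z=-2489338.9673
→ Helmert⁻¹: X=1726349.9918, Y=-5609537.1154, Z=-2489622.0152
→ geod (Bowring, a=6378388.000): φ=-23.12524500°, λ=-72.89411200°, h=276.2400 m

φ=-23.125245°, λ=-72.894112°, h=276.240 m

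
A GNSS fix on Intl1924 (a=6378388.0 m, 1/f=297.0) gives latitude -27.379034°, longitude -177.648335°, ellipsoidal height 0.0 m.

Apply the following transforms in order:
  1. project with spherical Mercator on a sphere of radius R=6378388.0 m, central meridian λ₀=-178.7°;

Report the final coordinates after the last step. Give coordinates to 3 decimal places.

start: φ=-27.379034°, λ=-177.648335°, h=0.000 m
→ merc (R=6378388.0, λ₀=-178.7°): E=117075.4194, N=-3171032.1610

E=117075.419 m, N=-3171032.161 m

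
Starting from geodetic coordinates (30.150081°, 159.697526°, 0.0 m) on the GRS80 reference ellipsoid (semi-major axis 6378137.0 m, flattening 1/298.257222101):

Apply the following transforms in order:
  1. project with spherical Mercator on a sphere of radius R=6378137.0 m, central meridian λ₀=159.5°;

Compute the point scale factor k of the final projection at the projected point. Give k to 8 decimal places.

start: φ=30.150081°, λ=159.697526°, h=0.000 m
→ into merc (λ₀=159.5°): φ=30.15008100°, λ−λ₀=0.19752600°
scale k = 1.15645343

1.15645343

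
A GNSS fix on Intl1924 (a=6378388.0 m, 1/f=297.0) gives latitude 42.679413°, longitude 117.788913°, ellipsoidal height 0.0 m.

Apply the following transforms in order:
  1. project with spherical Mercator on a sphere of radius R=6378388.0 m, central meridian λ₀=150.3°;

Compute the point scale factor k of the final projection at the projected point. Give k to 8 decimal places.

start: φ=42.679413°, λ=117.788913°, h=0.000 m
→ into merc (λ₀=150.3°): φ=42.67941300°, λ−λ₀=-32.51108700°
scale k = 1.36025141

1.36025141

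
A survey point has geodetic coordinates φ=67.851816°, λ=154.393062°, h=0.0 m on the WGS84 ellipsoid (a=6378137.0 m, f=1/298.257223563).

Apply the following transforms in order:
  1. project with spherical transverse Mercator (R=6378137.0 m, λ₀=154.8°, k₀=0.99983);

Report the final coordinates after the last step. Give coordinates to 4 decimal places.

E=-17075.2934 m, N=7552001.7213 m

start: φ=67.851816°, λ=154.393062°, h=0.000 m
→ tm (R=6378137.0, λ₀=154.8°): E=-17075.2934, N=7552001.7213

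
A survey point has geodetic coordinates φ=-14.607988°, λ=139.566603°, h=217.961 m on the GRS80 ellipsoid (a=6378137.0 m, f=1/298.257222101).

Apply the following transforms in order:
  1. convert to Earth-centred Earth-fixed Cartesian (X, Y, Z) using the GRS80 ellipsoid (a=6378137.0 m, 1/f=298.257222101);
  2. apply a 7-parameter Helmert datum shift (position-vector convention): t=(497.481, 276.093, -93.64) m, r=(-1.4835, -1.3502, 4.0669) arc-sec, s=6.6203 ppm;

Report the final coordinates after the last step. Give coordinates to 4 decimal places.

start: φ=-14.607988°, λ=139.566603°, h=217.961 m
→ ECEF (a=6378137.000, f=1/298.257222101): X=-4699010.6457, Y=4003896.7588, Z=-1598220.1195
→ Helmert 7p (PV): X=-4698612.7565, Y=4004095.2135, Z=-1598383.8970

X=-4698612.7565 m, Y=4004095.2135 m, Z=-1598383.8970 m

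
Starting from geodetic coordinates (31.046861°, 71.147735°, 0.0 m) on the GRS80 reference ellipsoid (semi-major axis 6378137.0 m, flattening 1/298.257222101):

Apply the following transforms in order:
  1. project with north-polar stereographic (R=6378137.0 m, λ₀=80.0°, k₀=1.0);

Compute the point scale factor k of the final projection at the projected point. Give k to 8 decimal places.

1.31948842

start: φ=31.046861°, λ=71.147735°, h=0.000 m
→ into stereo (λ₀=80.0°): φ=31.04686100°, λ−λ₀=-8.85226500°
scale k = 1.31948842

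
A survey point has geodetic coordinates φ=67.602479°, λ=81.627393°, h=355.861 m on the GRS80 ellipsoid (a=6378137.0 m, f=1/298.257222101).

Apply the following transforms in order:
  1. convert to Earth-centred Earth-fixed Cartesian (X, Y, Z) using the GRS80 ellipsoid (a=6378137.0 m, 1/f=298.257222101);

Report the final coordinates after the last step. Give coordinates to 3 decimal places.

X=354907.451 m, Y=2411405.576 m, Z=5874670.732 m

start: φ=67.602479°, λ=81.627393°, h=355.861 m
→ ECEF (a=6378137.000, f=1/298.257222101): X=354907.4505, Y=2411405.5755, Z=5874670.7317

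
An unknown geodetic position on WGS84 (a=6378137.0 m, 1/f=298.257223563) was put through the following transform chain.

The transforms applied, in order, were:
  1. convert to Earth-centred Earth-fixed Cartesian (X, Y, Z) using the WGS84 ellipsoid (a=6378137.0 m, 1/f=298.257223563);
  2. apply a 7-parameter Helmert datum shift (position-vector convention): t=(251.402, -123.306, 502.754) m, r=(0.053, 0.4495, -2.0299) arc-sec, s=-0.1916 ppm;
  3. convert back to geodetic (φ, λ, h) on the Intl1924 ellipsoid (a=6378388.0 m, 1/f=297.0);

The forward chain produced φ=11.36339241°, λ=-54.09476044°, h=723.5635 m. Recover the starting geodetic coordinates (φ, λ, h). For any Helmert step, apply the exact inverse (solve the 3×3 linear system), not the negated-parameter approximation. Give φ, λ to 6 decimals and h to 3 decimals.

φ=11.359145°, λ=-54.095418°, h=630.761 m

start: φ=11.363392°, λ=-54.094760°, h=723.564 m
→ ECEF (a=6378388.000, f=1/297.0): X=3668151.8623, Y=-5066377.5740, Z=1248596.8919
→ Helmert⁻¹: X=3667948.3010, Y=-5066218.8209, Z=1248103.6722
→ geod (Bowring, a=6378137.000): φ=11.35914500°, λ=-54.09541800°, h=630.7610 m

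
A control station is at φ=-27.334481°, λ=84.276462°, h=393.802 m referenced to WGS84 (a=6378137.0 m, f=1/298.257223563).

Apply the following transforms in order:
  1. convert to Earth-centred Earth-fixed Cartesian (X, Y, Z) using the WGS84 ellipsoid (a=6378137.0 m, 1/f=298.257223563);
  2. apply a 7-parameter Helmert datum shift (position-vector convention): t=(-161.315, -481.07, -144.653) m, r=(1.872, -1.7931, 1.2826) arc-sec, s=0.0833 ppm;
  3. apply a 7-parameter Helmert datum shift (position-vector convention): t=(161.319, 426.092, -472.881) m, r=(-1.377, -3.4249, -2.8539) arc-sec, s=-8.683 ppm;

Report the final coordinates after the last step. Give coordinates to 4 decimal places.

X=565603.8024 m, Y=5641944.6730 m, Z=-2911934.7314 m

start: φ=-27.334481°, λ=84.276462°, h=393.802 m
→ ECEF (a=6378137.000, f=1/298.257223563): X=565492.0348, Y=5642045.4860, Z=-2911370.0811
→ Helmert 7p (PV): X=565320.9925, Y=5641594.8251, Z=-2911458.8551
→ Helmert 7p (PV): X=565603.8024, Y=5641944.6730, Z=-2911934.7314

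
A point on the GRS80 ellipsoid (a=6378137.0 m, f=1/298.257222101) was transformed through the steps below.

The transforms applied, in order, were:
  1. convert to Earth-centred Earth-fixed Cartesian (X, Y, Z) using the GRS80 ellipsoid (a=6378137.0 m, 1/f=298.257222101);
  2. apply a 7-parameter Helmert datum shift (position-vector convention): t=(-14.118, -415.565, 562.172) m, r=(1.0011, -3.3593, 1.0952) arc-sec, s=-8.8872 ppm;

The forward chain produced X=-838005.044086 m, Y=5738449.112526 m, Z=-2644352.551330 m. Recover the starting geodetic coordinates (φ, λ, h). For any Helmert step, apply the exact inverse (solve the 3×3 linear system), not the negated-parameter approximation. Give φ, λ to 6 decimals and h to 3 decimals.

start: X=-838005.0441, Y=5738449.1125, Z=-2644352.5513 m
→ Helmert⁻¹: X=-838010.9784, Y=5738907.2928, Z=-2644952.4349
→ geod (Bowring, a=6378137.000): φ=-24.66070600°, λ=98.30777100°, h=-30.6260 m

φ=-24.660706°, λ=98.307771°, h=-30.626 m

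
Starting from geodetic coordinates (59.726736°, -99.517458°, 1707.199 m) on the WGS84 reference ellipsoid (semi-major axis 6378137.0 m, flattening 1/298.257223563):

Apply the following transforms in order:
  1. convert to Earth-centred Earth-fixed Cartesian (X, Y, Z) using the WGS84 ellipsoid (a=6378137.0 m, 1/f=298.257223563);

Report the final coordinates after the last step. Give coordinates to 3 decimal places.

X=-533131.013 m, Y=-3179912.838 m, Z=5486666.543 m

start: φ=59.726736°, λ=-99.517458°, h=1707.199 m
→ ECEF (a=6378137.000, f=1/298.257223563): X=-533131.0130, Y=-3179912.8378, Z=5486666.5428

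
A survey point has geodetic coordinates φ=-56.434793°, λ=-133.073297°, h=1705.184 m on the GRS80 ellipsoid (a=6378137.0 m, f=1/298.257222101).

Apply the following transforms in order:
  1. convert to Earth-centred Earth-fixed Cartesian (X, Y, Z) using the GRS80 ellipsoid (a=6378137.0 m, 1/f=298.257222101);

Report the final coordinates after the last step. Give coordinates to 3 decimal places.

start: φ=-56.434793°, λ=-133.073297°, h=1705.184 m
→ ECEF (a=6378137.000, f=1/298.257222101): X=-2414543.3163, Y=-2582648.8198, Z=-5292782.3951

X=-2414543.316 m, Y=-2582648.820 m, Z=-5292782.395 m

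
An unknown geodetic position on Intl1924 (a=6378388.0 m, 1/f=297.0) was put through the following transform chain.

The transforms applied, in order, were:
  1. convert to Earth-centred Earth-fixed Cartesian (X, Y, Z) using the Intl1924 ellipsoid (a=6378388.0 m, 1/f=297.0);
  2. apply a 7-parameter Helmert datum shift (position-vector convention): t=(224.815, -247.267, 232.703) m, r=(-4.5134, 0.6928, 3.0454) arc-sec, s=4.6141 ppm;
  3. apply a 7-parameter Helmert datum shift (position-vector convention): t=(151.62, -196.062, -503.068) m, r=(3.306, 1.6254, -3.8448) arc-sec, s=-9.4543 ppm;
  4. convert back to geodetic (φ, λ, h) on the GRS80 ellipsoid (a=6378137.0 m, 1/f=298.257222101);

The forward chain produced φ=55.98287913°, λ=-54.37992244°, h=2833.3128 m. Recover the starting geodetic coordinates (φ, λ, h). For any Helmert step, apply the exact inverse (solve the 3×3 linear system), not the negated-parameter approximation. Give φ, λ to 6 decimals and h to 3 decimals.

φ=55.989413°, λ=-54.381524°, h=2575.746 m

start: φ=55.982879°, λ=-54.379922°, h=2833.313 m
→ ECEF (a=6378137.000, f=1/298.257222101): X=2083859.8431, Y=-2908550.7831, Z=5265724.4785
→ Helmert⁻¹: X=2083740.6339, Y=-2908258.9681, Z=5266340.3691
→ Helmert⁻¹: X=2083445.5806, Y=-2908144.2733, Z=5266026.7309
→ geod (Bowring, a=6378388.000): φ=55.98941300°, λ=-54.38152400°, h=2575.7460 m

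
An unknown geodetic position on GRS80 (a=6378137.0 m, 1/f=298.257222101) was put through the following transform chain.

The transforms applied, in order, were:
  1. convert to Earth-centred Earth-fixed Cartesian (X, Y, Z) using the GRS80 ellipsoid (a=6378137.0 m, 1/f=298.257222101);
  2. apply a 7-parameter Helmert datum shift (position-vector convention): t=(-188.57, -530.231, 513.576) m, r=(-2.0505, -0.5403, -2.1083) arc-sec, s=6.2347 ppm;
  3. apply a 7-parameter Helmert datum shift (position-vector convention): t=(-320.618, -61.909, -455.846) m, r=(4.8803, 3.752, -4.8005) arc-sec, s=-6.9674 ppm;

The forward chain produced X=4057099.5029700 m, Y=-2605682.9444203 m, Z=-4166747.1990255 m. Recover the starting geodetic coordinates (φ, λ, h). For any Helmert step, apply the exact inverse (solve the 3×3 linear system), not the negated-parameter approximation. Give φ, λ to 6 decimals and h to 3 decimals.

φ=-41.020875°, λ=-32.699759°, h=3864.670 m

start: X=4057099.5030, Y=-2605682.9444, Z=-4166747.1990 m
→ Helmert⁻¹: X=4057584.8170, Y=-2605643.3293, Z=-4166184.9227
→ Helmert⁻¹: X=4057763.8004, Y=-2605013.9589, Z=-4166709.0465
→ geod (Bowring, a=6378137.000): φ=-41.02087500°, λ=-32.69975900°, h=3864.6700 m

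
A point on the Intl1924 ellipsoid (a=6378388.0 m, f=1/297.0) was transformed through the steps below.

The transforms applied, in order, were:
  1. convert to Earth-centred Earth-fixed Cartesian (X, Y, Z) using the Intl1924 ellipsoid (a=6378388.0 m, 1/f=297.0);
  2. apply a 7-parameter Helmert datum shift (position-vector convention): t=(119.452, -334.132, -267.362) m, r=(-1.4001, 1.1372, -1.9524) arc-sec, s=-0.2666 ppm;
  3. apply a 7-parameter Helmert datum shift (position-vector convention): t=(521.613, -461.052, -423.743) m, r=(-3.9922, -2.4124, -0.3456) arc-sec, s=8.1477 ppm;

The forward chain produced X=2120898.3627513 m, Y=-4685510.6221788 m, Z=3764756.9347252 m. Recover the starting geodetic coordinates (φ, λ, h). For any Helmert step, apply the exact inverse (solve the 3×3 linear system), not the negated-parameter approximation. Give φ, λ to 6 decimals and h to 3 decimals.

start: X=2120898.3628, Y=-4685510.6222, Z=3764756.9347 m
→ Helmert⁻¹: X=2120411.3581, Y=-4685080.7166, Z=3765034.5224
→ Helmert⁻¹: X=2120316.0558, Y=-4684753.3219, Z=3765282.7786
→ geod (Bowring, a=6378388.000): φ=36.39688800°, λ=-65.64852600°, h=2515.1460 m

φ=36.396888°, λ=-65.648526°, h=2515.146 m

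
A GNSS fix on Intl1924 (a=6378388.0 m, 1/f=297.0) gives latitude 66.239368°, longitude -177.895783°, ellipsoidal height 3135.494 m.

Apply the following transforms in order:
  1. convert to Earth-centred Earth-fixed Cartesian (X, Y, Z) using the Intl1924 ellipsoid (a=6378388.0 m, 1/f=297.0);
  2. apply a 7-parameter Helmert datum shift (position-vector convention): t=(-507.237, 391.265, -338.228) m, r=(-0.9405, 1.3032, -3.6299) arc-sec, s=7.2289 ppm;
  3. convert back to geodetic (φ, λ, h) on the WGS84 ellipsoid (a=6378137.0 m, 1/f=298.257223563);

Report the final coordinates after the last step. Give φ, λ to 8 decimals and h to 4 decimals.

start: φ=66.239368°, λ=-177.895783°, h=3135.494 m
→ ECEF (a=6378388.000, f=1/297.0): X=-2576749.4284, Y=-94675.0179, Z=5817755.3165
→ Helmert 7p (PV): X=-2577240.2012, Y=-94212.5634, Z=5817475.8564
→ geod (Bowring, a=6378137.000): φ=66.23386901°, λ=-177.90645058°, h=3245.0414 m

φ=66.23386901°, λ=-177.90645058°, h=3245.0414 m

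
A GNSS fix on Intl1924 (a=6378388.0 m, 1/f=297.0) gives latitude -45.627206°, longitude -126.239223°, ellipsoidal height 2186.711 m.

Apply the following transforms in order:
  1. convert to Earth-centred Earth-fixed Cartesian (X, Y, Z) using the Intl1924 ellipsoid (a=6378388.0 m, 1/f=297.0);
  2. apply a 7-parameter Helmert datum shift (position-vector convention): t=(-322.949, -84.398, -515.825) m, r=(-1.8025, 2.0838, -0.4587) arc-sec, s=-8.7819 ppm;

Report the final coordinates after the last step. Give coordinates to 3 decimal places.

X=-2642693.496 m, Y=-3605205.241 m, Z=-4538430.541 m

start: φ=-45.627206°, λ=-126.239223°, h=2186.711 m
→ ECEF (a=6378388.000, f=1/297.0): X=-2642339.8900, Y=-3605118.7229, Z=-4538012.7670
→ Helmert 7p (PV): X=-2642693.4964, Y=-3605205.2413, Z=-4538430.5415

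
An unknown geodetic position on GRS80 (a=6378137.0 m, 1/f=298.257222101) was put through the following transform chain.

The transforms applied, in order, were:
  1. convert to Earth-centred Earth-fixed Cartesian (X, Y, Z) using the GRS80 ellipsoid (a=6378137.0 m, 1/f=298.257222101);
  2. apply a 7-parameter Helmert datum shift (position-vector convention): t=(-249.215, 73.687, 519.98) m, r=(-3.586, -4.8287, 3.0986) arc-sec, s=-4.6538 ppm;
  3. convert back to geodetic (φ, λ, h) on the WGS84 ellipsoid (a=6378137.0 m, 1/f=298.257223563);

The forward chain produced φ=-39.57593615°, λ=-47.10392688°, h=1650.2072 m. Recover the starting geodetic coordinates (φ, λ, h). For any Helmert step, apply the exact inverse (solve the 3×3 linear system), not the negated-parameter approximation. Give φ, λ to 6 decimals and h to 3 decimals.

start: φ=-39.575936°, λ=-47.103927°, h=1650.207 m
→ ECEF (a=6378137.000, f=1/298.257223563): X=3351697.7805, Y=-3607352.1519, Z=-4042856.7775
→ Helmert⁻¹: X=3351813.7426, Y=-3607422.6810, Z=-4043536.7579
→ geod (Bowring, a=6378137.000): φ=-39.57990600°, λ=-47.10349700°, h=2184.1030 m

φ=-39.579906°, λ=-47.103497°, h=2184.103 m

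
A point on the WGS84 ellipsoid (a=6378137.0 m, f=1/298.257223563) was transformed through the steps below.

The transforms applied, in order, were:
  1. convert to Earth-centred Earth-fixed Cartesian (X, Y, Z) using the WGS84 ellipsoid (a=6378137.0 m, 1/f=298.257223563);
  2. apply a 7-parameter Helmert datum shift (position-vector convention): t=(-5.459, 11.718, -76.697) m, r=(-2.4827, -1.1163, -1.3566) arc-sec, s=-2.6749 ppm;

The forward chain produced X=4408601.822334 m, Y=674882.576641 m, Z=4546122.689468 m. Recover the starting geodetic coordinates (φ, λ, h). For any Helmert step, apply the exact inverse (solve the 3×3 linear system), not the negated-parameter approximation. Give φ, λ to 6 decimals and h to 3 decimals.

φ=45.740737°, λ=8.702925°, h=1414.304 m

start: X=4408601.8223, Y=674882.5766, Z=4546122.6895 m
→ Helmert⁻¹: X=4408639.2394, Y=674846.9393, Z=4546195.8105
→ geod (Bowring, a=6378137.000): φ=45.74073700°, λ=8.70292500°, h=1414.3040 m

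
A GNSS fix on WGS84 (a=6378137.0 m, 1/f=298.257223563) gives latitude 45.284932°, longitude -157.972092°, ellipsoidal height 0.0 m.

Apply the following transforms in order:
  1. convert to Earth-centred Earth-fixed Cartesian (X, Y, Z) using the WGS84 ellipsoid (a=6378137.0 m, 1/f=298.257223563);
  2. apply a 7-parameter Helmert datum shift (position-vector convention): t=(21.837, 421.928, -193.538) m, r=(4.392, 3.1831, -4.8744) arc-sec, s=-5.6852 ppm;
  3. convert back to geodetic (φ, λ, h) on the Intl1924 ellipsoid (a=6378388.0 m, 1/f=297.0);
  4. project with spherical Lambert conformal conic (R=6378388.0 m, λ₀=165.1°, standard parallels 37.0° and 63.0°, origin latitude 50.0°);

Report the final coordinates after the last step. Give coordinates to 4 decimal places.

start: φ=45.284932°, λ=-157.972092°, h=0.000 m
→ ECEF (a=6378137.000, f=1/298.257223563): X=-4167004.4202, Y=-1685940.5465, Z=4509683.7376
→ Helmert 7p (PV): X=-4166929.1410, Y=-1685506.5848, Z=4509492.9679
→ geod (Bowring, a=6378388.000): φ=45.28603324°, λ=-157.97685993°, h=-504.1041 m
→ lcc (R=6378388.0, λ₀=165.1°): E=2713473.4896, N=178058.9426

E=2713473.4896 m, N=178058.9426 m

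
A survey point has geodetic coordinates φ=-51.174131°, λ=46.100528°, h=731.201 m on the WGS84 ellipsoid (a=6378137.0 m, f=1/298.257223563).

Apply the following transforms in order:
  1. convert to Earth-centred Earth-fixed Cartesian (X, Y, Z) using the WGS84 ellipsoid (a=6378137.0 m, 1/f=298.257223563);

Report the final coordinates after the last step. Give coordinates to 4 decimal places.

X=2778722.7417 m, Y=2887573.4223 m, Z=-4946282.6048 m

start: φ=-51.174131°, λ=46.100528°, h=731.201 m
→ ECEF (a=6378137.000, f=1/298.257223563): X=2778722.7417, Y=2887573.4223, Z=-4946282.6048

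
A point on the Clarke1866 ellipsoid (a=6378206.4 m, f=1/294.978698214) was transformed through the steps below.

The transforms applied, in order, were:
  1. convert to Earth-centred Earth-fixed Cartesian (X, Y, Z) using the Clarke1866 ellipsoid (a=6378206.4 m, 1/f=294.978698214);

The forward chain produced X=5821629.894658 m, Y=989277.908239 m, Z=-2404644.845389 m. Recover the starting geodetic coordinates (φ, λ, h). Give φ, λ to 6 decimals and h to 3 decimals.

φ=-22.293168°, λ=9.644227°, h=803.123 m

start: X=5821629.8947, Y=989277.9082, Z=-2404644.8454 m
→ geod (Bowring, a=6378206.400): φ=-22.29316800°, λ=9.64422700°, h=803.1230 m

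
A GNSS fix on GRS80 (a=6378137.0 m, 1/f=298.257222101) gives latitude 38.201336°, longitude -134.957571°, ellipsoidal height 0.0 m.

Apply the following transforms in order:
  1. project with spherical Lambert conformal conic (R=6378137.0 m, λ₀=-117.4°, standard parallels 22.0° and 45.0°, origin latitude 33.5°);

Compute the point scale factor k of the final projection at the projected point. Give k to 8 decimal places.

0.98288842

start: φ=38.201336°, λ=-134.957571°, h=0.000 m
→ into lcc (λ₀=-117.4°): φ=38.20133600°, λ−λ₀=-17.55757100°
scale k = 0.98288842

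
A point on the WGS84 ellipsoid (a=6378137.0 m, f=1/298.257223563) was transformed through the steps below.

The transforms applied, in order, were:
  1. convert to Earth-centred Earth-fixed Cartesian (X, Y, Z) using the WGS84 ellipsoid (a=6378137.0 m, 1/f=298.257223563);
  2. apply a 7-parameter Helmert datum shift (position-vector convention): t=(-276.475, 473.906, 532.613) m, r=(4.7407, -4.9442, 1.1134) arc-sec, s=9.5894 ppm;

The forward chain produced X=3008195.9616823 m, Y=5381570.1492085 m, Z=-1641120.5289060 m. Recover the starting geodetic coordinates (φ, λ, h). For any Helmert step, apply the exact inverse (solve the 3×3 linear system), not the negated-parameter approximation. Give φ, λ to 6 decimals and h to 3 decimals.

φ=-15.008833°, λ=60.791082°, h=3046.741 m

start: X=3008195.9617, Y=5381570.1492, Z=-1641120.5289 m
→ Helmert⁻¹: X=3008433.2786, Y=5380990.6678, Z=-1641833.1865
→ geod (Bowring, a=6378137.000): φ=-15.00883300°, λ=60.79108200°, h=3046.7410 m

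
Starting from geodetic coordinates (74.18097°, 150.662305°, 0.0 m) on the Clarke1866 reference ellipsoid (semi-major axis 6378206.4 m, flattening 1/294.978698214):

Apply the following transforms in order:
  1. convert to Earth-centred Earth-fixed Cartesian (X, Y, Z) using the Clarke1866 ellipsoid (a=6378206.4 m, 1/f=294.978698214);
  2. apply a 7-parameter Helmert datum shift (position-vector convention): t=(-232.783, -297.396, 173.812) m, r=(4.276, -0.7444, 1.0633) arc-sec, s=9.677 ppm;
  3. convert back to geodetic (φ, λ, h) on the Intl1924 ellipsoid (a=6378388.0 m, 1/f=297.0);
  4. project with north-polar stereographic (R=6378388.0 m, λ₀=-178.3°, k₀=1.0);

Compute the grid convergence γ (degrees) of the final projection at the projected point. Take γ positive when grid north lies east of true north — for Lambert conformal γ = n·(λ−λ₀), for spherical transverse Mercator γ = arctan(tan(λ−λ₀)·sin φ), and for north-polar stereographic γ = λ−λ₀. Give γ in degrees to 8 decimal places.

start: φ=74.180970°, λ=150.662305°, h=0.000 m
→ ECEF (a=6378206.400, f=1/294.978698214): X=-1520475.7828, Y=854567.0431, Z=6114296.1424
→ Helmert 7p (PV): X=-1520749.7513, Y=854143.3241, Z=6114541.3509
→ geod (Bowring, a=6378388.000): φ=74.18060836°, λ=150.67884817°, h=-72.7674 m
→ into stereo (λ₀=-178.3°): φ=74.18060836°, λ−λ₀=-31.02115183°
convergence γ = -31.02115183°

-31.02115183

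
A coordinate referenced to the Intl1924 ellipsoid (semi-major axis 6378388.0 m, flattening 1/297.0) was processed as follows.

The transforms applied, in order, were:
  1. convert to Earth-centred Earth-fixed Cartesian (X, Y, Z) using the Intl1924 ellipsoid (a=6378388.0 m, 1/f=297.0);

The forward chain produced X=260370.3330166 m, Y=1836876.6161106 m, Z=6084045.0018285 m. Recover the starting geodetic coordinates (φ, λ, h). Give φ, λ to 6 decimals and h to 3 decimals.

start: X=260370.3330, Y=1836876.6161, Z=6084045.0018 m
→ geod (Bowring, a=6378388.000): φ=73.14919500°, λ=81.93228500°, h=1891.4020 m

φ=73.149195°, λ=81.932285°, h=1891.402 m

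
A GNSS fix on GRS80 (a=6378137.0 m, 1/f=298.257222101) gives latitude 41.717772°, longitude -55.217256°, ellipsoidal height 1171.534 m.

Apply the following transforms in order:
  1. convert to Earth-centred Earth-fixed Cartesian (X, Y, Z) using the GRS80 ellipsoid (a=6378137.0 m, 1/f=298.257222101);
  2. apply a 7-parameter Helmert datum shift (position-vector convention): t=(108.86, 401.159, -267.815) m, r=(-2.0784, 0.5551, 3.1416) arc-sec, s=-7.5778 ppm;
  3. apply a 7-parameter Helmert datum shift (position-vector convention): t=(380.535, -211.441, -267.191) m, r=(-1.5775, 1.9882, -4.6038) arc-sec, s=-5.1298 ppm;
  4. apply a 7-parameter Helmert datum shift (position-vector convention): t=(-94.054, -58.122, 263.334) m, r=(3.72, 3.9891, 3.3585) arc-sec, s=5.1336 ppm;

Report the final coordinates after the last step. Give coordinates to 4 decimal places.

X=2720978.9282 m, Y=-3916523.7880 m, Z=4222645.3168 m

start: φ=41.717772°, λ=-55.217256°, h=1171.534 m
→ ECEF (a=6378137.000, f=1/298.257222101): X=2720434.4445, Y=-3916708.7576, Z=4223036.3591
→ Helmert 7p (PV): X=2720593.7091, Y=-3916193.9316, Z=4222768.6875
→ Helmert 7p (PV): X=2720913.5829, Y=-3916413.7110, Z=4222483.5613
→ Helmert 7p (PV): X=2720978.9282, Y=-3916523.7880, Z=4222645.3168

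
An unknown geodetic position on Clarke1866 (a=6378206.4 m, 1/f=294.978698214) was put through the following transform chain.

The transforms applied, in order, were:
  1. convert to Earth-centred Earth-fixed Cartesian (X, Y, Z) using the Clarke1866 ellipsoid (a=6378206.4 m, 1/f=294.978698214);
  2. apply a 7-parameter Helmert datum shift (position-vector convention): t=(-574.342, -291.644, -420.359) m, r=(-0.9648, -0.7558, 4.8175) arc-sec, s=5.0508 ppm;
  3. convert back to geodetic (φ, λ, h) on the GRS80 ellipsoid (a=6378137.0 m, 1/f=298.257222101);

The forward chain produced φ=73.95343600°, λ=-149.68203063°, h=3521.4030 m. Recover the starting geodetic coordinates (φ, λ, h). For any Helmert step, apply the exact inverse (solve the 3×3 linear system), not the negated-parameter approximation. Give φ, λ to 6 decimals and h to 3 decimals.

φ=73.961191°, λ=-149.680967°, h=3865.855 m

start: φ=73.953436°, λ=-149.682031°, h=3521.403 m
→ ECEF (a=6378137.000, f=1/298.257222101): X=-1527484.5667, Y=-893232.6698, Z=6110888.4069
→ Helmert⁻¹: X=-1526900.9747, Y=-892929.4390, Z=6111279.3173
→ geod (Bowring, a=6378206.400): φ=73.96119100°, λ=-149.68096700°, h=3865.8550 m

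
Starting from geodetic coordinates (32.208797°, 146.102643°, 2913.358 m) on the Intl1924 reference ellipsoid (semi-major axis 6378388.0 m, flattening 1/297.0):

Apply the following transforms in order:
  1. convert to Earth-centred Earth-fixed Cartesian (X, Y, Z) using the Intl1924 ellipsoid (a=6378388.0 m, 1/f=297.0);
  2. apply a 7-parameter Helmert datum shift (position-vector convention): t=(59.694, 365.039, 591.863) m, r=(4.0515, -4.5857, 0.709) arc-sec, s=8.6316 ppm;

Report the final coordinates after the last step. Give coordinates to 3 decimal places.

X=-4485965.569 m, Y=3014409.226 m, Z=3382227.791 m

start: φ=32.208797°, λ=146.102643°, h=2913.358 m
→ ECEF (a=6378388.000, f=1/297.0): X=-4485900.9998, Y=3014100.0135, Z=3381647.2671
→ Helmert 7p (PV): X=-4485965.5686, Y=3014409.2257, Z=3382227.7914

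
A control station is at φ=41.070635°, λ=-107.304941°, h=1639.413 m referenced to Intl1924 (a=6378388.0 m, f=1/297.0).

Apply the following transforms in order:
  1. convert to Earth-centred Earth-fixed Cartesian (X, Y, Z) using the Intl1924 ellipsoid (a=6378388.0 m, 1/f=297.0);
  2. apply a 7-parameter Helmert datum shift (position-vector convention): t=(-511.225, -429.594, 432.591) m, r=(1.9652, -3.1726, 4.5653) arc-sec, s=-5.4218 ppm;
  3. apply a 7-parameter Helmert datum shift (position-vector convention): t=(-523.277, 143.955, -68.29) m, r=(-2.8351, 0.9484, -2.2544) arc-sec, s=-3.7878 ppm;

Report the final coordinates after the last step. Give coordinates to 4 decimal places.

start: φ=41.070635°, λ=-107.304941°, h=1639.413 m
→ ECEF (a=6378388.000, f=1/297.0): X=-1432820.4257, Y=-4598859.8940, Z=4169488.1420
→ Helmert 7p (PV): X=-1433286.2267, Y=-4599335.9915, Z=4169832.2728
→ Helmert 7p (PV): X=-1433835.1709, Y=-4599101.6360, Z=4169817.9959

X=-1433835.1709 m, Y=-4599101.6360 m, Z=4169817.9959 m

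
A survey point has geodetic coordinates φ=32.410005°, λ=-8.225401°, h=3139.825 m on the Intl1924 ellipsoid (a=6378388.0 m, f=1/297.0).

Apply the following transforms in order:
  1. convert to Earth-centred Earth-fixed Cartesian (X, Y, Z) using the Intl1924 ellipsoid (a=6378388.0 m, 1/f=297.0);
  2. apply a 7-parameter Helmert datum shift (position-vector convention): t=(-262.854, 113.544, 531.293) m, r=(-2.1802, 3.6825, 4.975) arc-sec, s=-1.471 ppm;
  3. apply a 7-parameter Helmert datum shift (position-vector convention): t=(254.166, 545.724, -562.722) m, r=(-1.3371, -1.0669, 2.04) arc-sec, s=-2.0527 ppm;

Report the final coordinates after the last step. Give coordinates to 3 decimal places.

start: φ=32.410005°, λ=-8.225401°, h=3139.825 m
→ ECEF (a=6378388.000, f=1/297.0): X=5337236.7999, Y=-771523.0238, Z=3400635.5871
→ Helmert 7p (PV): X=5337045.4159, Y=-771243.6693, Z=3401074.7457
→ Helmert 7p (PV): X=5337278.6623, Y=-770621.5306, Z=3400537.6476

X=5337278.662 m, Y=-770621.531 m, Z=3400537.648 m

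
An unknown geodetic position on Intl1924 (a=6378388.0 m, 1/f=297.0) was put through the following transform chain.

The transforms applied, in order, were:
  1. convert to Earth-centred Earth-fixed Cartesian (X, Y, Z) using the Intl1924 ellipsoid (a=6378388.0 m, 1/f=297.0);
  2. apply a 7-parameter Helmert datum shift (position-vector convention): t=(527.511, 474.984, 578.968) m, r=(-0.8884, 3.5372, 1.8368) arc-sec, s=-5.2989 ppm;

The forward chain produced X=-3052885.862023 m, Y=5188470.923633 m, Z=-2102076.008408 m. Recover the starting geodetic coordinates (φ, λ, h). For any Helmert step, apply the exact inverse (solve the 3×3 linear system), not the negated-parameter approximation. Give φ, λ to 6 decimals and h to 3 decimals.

start: X=-3052885.8620, Y=5188470.9236, Z=-2102076.0084 m
→ Helmert⁻¹: X=-3053347.2941, Y=5188059.6772, Z=-2102696.1341
→ geod (Bowring, a=6378388.000): φ=-19.37454100°, λ=120.47824000°, h=494.8120 m

φ=-19.374541°, λ=120.478240°, h=494.812 m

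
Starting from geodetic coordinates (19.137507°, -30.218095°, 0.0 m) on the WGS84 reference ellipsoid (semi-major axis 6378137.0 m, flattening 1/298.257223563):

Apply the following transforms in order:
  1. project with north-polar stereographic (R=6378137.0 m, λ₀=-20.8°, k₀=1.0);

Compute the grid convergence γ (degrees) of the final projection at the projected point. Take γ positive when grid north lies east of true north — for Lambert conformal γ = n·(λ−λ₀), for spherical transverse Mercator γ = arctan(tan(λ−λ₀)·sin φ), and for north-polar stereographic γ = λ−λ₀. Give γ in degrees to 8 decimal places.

-9.41809500

start: φ=19.137507°, λ=-30.218095°, h=0.000 m
→ into stereo (λ₀=-20.8°): φ=19.13750700°, λ−λ₀=-9.41809500°
convergence γ = -9.41809500°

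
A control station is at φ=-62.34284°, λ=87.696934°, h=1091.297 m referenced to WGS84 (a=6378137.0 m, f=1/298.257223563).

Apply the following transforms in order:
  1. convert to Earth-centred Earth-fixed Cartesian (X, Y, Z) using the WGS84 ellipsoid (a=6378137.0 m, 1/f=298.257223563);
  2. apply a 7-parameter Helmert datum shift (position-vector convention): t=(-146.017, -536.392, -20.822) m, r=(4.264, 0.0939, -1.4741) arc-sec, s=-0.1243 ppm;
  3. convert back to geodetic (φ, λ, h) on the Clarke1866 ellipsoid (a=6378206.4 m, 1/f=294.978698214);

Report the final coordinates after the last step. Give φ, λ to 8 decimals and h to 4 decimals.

φ=-62.34781249°, λ=87.69906411°, h=974.2223 m

start: φ=-62.342840°, λ=87.696934°, h=1091.297 m
→ ECEF (a=6378137.000, f=1/298.257223563): X=119306.6202, Y=2966516.7364, Z=-5627318.8126
→ Helmert 7p (PV): X=119179.2272, Y=2966095.4535, Z=-5627277.6643
→ geod (Bowring, a=6378206.400): φ=-62.34781249°, λ=87.69906411°, h=974.2223 m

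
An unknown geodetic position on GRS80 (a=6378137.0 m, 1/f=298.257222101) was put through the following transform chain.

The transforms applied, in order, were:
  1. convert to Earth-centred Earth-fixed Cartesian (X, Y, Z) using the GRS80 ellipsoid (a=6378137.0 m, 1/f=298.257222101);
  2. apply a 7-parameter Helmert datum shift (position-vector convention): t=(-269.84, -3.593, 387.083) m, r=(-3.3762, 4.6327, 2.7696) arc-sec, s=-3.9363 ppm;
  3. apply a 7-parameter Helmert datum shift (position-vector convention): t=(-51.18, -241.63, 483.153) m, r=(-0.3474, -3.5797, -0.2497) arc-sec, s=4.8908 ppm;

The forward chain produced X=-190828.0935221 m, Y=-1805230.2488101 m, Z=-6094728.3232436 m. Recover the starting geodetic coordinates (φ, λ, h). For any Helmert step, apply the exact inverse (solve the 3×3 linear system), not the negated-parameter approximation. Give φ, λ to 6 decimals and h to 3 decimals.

φ=-73.524692°, λ=-96.025062°, h=1585.801 m

start: X=-190828.0935, Y=-1805230.2488, Z=-6094728.3232 m
→ Helmert⁻¹: X=-190879.5765, Y=-1804969.7563, Z=-6095181.3932
→ Helmert⁻¹: X=-190497.8140, Y=-1804870.9354, Z=-6095626.2915
→ geod (Bowring, a=6378137.000): φ=-73.52469200°, λ=-96.02506200°, h=1585.8010 m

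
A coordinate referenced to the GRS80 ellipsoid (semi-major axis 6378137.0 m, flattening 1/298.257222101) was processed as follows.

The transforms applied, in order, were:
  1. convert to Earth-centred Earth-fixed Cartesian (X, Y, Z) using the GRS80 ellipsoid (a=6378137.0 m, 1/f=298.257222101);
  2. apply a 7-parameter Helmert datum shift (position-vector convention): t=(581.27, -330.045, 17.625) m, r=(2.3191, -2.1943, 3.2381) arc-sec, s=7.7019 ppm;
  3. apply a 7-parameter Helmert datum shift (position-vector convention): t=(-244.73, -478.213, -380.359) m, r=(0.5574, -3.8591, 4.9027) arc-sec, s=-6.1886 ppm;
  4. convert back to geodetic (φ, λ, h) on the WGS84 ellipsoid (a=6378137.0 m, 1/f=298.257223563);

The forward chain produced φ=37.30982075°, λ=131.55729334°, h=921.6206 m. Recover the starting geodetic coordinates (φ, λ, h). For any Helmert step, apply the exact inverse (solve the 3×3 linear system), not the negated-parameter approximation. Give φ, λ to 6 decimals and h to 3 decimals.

start: φ=37.309821°, λ=131.557293°, h=921.621 m
→ ECEF (a=6378137.000, f=1/298.257223563): X=-3369885.5945, Y=3801296.6245, Z=3845356.0409
→ Helmert⁻¹: X=-3369499.3981, Y=3801888.8475, Z=3845812.9672
→ Helmert⁻¹: X=-3369954.1089, Y=3802285.7516, Z=3845758.8227
→ geod (Bowring, a=6378137.000): φ=37.30841700°, λ=131.55047200°, h=1790.6350 m

φ=37.308417°, λ=131.550472°, h=1790.635 m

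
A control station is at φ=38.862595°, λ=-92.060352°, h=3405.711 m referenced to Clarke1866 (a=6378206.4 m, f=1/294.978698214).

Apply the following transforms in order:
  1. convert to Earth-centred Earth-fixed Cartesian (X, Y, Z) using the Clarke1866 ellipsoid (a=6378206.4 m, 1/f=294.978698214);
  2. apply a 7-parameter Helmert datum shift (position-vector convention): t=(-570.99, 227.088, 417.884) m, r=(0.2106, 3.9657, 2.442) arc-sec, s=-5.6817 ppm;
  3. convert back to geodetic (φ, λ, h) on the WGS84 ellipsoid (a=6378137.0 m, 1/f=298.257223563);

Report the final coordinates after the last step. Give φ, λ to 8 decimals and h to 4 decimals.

start: φ=38.862595°, λ=-92.060352°, h=3405.711 m
→ ECEF (a=6378206.400, f=1/294.978698214): X=-178886.9427, Y=-4972474.8626, Z=3982391.9520
→ Helmert 7p (PV): X=-179321.4807, Y=-4972225.7064, Z=3982785.5716
→ geod (Bowring, a=6378137.000): φ=38.86458112°, λ=-92.06545592°, h=3446.9175 m

φ=38.86458112°, λ=-92.06545592°, h=3446.9175 m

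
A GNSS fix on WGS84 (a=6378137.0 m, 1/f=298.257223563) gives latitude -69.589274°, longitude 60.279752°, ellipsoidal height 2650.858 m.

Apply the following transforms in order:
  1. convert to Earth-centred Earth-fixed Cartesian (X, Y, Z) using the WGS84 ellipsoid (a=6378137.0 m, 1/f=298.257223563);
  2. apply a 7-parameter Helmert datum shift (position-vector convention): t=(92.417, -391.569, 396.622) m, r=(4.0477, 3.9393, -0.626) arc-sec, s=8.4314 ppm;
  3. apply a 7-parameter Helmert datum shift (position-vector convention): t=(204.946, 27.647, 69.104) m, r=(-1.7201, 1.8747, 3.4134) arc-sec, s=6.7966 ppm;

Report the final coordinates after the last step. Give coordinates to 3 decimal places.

start: φ=-69.589274°, λ=60.279752°, h=2650.858 m
→ ECEF (a=6378137.000, f=1/298.257223563): X=1106475.7772, Y=1938266.6351, Z=-5957698.7606
→ Helmert 7p (PV): X=1106469.6232, Y=1938004.9640, Z=-5957335.4658
→ Helmert 7p (PV): X=1106595.8725, Y=1938014.4133, Z=-5957333.0697

X=1106595.872 m, Y=1938014.413 m, Z=-5957333.070 m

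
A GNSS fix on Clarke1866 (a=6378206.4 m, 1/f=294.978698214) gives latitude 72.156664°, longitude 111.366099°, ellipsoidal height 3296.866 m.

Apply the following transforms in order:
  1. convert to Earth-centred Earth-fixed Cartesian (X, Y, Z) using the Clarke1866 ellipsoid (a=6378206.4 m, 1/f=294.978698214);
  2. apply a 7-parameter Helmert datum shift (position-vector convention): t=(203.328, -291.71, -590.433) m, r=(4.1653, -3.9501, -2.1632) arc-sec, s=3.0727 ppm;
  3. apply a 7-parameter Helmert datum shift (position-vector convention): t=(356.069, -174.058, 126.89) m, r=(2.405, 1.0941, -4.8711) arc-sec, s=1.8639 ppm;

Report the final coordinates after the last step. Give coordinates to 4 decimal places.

start: φ=72.156664°, λ=111.366099°, h=3296.866 m
→ ECEF (a=6378206.400, f=1/294.978698214): X=-714592.9156, Y=1826606.8290, Z=6052022.2305
→ Helmert 7p (PV): X=-714488.5271, Y=1826206.0113, Z=6051473.5951
→ Helmert 7p (PV): X=-714058.5634, Y=1825981.6715, Z=6051636.8475

X=-714058.5634 m, Y=1825981.6715 m, Z=6051636.8475 m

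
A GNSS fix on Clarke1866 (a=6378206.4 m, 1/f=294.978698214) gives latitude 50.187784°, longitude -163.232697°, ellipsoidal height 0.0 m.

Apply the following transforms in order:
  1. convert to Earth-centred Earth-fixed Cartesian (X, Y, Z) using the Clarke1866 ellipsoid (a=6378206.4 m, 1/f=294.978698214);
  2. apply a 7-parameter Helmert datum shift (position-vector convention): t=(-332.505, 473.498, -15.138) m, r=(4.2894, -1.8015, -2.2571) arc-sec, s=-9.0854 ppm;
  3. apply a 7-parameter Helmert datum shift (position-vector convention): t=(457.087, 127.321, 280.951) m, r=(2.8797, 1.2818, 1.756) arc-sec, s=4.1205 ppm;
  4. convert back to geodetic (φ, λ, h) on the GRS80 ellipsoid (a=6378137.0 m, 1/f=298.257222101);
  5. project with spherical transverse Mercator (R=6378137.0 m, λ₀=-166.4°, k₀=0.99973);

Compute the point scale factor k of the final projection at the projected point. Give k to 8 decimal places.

start: φ=50.187784°, λ=-163.232697°, h=0.000 m
→ ECEF (a=6378206.400, f=1/294.978698214): X=-3918002.7167, Y=-1180475.4833, Z=4875984.6362
→ Helmert 7p (PV): X=-3918355.1286, Y=-1180049.7851, Z=4875866.4303
→ Helmert 7p (PV): X=-3917873.8406, Y=-1180028.7580, Z=4876175.3475
→ geod (Bowring, a=6378137.000): φ=50.18851858°, λ=-163.23816586°, h=-85.8022 m
→ into tm (λ₀=-166.4°): φ=50.18851858°, λ−λ₀=3.16183414°
scale k = 1.00035398

1.00035398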